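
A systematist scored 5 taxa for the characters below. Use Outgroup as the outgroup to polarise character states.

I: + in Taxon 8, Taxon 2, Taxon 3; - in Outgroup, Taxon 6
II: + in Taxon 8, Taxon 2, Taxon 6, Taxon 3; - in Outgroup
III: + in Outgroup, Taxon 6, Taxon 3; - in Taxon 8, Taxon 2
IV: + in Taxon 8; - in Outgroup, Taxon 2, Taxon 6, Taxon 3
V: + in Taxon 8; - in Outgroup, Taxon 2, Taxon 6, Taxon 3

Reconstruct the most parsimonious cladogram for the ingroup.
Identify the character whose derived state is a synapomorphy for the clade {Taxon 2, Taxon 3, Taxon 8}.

I

Character polarity is set by the outgroup: the derived state is whichever differs from the outgroup's state, so for III the derived state is '-', and for the remaining characters it is '+'.
I: derived state '+' in Taxon 2, Taxon 3, and Taxon 8 only — synapomorphy for {Taxon 2, Taxon 3, Taxon 8}.
II (derived state '+') is shared by all ingroup taxa — unites the whole ingroup.
Only Taxon 2 and Taxon 8 show the derived state '-' for III, supporting them as a clade.
IV: derived state '+' in Taxon 8 only — an autapomorphy, so it tells us nothing about relationships among taxa.
V (derived state '+') is unique to Taxon 8 (autapomorphy; uninformative for grouping).
Most parsimonious ingroup topology: (((Taxon 8,Taxon 2),Taxon 3),Taxon 6).
The clade {Taxon 2, Taxon 3, Taxon 8} is supported by I: its derived state '+' occurs in exactly those taxa and in no other taxon (including the outgroup).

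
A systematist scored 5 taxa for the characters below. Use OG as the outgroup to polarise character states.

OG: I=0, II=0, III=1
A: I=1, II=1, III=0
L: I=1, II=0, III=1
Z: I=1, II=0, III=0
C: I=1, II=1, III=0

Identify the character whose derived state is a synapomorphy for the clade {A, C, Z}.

Character polarity is set by the outgroup: the derived state is whichever differs from the outgroup's state, so for III the derived state is '0', and for the remaining characters it is '1'.
I (derived state '1') is shared by all ingroup taxa — unites the whole ingroup.
II (derived state '1') is shared by A and C — a synapomorphy uniting that clade.
III: derived state '0' in A, C, and Z only — synapomorphy for {A, C, Z}.
Most parsimonious ingroup topology: (L,((C,A),Z)).
The clade {A, C, Z} is supported by III: its derived state '0' occurs in exactly those taxa and in no other taxon (including the outgroup).

III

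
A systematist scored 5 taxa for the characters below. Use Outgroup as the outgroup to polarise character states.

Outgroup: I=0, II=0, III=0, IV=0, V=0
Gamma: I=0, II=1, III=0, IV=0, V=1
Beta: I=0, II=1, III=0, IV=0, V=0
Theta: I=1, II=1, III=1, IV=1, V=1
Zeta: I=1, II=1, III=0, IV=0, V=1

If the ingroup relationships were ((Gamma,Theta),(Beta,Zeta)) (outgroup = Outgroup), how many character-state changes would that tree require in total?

Map each character onto ((Gamma,Theta),(Beta,Zeta)) (rooted by Outgroup) and count the minimum state changes it requires (Fitch parsimony):
I: 2; II: 1; III: 1; IV: 1; V: 2.
Total tree length = 7.

7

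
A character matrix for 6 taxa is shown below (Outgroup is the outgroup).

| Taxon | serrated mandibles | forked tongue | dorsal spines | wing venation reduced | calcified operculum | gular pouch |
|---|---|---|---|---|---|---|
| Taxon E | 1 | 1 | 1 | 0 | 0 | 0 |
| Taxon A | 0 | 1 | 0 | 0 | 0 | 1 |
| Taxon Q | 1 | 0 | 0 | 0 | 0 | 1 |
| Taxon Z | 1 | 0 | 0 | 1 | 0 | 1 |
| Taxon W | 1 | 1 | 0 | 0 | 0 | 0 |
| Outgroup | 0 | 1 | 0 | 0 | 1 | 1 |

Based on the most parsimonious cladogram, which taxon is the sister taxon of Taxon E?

Character polarity is set by the outgroup: the derived state is whichever differs from the outgroup's state, so for forked tongue, calcified operculum, gular pouch the derived state is '0', and for the remaining characters it is '1'.
serrated mandibles (derived state '1') is shared by Taxon E, Taxon Q, Taxon W, and Taxon Z — a synapomorphy uniting that clade.
Only Taxon Q and Taxon Z show the derived state '0' for forked tongue, supporting them as a clade.
dorsal spines: derived state '1' in Taxon E only — an autapomorphy, so it tells us nothing about relationships among taxa.
wing venation reduced (derived state '1') is unique to Taxon Z (autapomorphy; uninformative for grouping).
All ingroup taxa share the derived state '0' for calcified operculum; it defines the ingroup but does not resolve relationships within it.
gular pouch: derived state '0' in Taxon E and Taxon W only — synapomorphy for {Taxon E, Taxon W}.
Most parsimonious ingroup topology: (Taxon A,((Taxon W,Taxon E),(Taxon Z,Taxon Q))).
Taxon E and Taxon W form a cherry on this tree, so they are sister taxa.

Taxon W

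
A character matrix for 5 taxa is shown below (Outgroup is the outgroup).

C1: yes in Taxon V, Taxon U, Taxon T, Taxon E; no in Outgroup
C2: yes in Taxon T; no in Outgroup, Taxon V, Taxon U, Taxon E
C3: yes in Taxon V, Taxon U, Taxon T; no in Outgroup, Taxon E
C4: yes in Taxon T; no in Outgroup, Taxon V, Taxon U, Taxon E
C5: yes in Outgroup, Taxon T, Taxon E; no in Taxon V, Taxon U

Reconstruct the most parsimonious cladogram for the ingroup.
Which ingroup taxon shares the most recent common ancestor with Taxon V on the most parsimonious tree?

Character polarity is set by the outgroup: the derived state is whichever differs from the outgroup's state, so for C5 the derived state is 'no', and for the remaining characters it is 'yes'.
All ingroup taxa share the derived state 'yes' for C1; it defines the ingroup but does not resolve relationships within it.
C2: derived state 'yes' in Taxon T only — an autapomorphy, so it tells us nothing about relationships among taxa.
Only Taxon T, Taxon U, and Taxon V show the derived state 'yes' for C3, supporting them as a clade.
C4 (derived state 'yes') is unique to Taxon T (autapomorphy; uninformative for grouping).
C5 (derived state 'no') is shared by Taxon U and Taxon V — a synapomorphy uniting that clade.
Most parsimonious ingroup topology: (((Taxon V,Taxon U),Taxon T),Taxon E).
Taxon V and Taxon U form a cherry on this tree, so they are sister taxa.

Taxon U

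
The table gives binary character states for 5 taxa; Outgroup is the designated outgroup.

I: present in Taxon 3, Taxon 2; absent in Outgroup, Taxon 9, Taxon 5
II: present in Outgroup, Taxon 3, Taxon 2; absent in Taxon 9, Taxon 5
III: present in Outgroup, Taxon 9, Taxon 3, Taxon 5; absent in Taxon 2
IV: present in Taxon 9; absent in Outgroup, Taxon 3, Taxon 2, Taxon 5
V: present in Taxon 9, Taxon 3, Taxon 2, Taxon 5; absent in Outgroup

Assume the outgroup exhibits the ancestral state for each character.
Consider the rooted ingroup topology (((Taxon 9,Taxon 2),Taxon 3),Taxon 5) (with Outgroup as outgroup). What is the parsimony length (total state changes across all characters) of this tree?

7

Map each character onto (((Taxon 9,Taxon 2),Taxon 3),Taxon 5) (rooted by Outgroup) and count the minimum state changes it requires (Fitch parsimony):
I: 2; II: 2; III: 1; IV: 1; V: 1.
Total tree length = 7.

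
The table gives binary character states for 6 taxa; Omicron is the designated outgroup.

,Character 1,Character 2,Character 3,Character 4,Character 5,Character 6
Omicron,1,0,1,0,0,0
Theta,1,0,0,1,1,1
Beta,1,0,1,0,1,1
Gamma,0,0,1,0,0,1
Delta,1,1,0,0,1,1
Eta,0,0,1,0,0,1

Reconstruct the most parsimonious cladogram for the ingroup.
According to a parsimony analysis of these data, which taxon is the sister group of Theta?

Delta

Character polarity is set by the outgroup: the derived state is whichever differs from the outgroup's state, so for Character 1, Character 3 the derived state is '0', and for the remaining characters it is '1'.
Only Eta and Gamma show the derived state '0' for Character 1, supporting them as a clade.
Character 2: derived state '1' in Delta only — an autapomorphy, so it tells us nothing about relationships among taxa.
Character 3: derived state '0' in Delta and Theta only — synapomorphy for {Delta, Theta}.
Character 4: derived state '1' in Theta only — an autapomorphy, so it tells us nothing about relationships among taxa.
Character 5: derived state '1' in Beta, Delta, and Theta only — synapomorphy for {Beta, Delta, Theta}.
Character 6 (derived state '1') is shared by all ingroup taxa — unites the whole ingroup.
Most parsimonious ingroup topology: (((Theta,Delta),Beta),(Gamma,Eta)).
Theta and Delta form a cherry on this tree, so they are sister taxa.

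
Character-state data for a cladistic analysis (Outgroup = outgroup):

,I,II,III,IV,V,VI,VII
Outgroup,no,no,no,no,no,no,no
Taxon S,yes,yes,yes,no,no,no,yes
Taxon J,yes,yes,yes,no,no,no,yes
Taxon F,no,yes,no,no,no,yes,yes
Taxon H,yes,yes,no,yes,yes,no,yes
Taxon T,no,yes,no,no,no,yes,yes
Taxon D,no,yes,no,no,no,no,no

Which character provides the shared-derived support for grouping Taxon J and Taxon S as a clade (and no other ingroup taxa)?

III

The outgroup has state 'no' for every character, so 'yes' is the derived state throughout.
I: derived state 'yes' in Taxon H, Taxon J, and Taxon S only — synapomorphy for {Taxon H, Taxon J, Taxon S}.
All ingroup taxa share the derived state 'yes' for II; it defines the ingroup but does not resolve relationships within it.
III: derived state 'yes' in Taxon J and Taxon S only — synapomorphy for {Taxon J, Taxon S}.
IV: derived state 'yes' in Taxon H only — an autapomorphy, so it tells us nothing about relationships among taxa.
V: derived state 'yes' in Taxon H only — an autapomorphy, so it tells us nothing about relationships among taxa.
VI (derived state 'yes') is shared by Taxon F and Taxon T — a synapomorphy uniting that clade.
VII (derived state 'yes') is shared by Taxon F, Taxon H, Taxon J, Taxon S, and Taxon T — a synapomorphy uniting that clade.
Most parsimonious ingroup topology: ((((Taxon S,Taxon J),Taxon H),(Taxon F,Taxon T)),Taxon D).
The clade {Taxon J, Taxon S} is supported by III: its derived state 'yes' occurs in exactly those taxa and in no other taxon (including the outgroup).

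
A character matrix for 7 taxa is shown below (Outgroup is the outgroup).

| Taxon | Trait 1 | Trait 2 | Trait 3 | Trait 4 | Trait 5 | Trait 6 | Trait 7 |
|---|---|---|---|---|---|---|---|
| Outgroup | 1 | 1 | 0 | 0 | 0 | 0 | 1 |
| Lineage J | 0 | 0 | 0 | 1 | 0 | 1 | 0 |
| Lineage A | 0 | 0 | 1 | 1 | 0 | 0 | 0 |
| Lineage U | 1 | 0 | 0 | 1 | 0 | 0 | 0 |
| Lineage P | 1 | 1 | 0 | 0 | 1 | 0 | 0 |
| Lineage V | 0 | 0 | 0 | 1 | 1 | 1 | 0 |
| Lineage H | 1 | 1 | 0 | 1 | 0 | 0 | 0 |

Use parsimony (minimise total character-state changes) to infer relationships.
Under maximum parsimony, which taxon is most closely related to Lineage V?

Character polarity is set by the outgroup: the derived state is whichever differs from the outgroup's state, so for Trait 1, Trait 2, Trait 7 the derived state is '0', and for the remaining characters it is '1'.
Only Lineage A, Lineage J, and Lineage V show the derived state '0' for Trait 1, supporting them as a clade.
Trait 2: derived state '0' in Lineage A, Lineage J, Lineage U, and Lineage V only — synapomorphy for {Lineage A, Lineage J, Lineage U, Lineage V}.
Trait 3 (derived state '1') is unique to Lineage A (autapomorphy; uninformative for grouping).
Trait 4: derived state '1' in Lineage A, Lineage H, Lineage J, Lineage U, and Lineage V only — synapomorphy for {Lineage A, Lineage H, Lineage J, Lineage U, Lineage V}.
Trait 5 (state '1') occurs in Lineage P and Lineage V but conflicts with the nesting implied by the other characters — most parsimoniously interpreted as homoplasy.
Trait 6 (derived state '1') is shared by Lineage J and Lineage V — a synapomorphy uniting that clade.
All ingroup taxa share the derived state '0' for Trait 7; it defines the ingroup but does not resolve relationships within it.
Most parsimonious ingroup topology: (((((Lineage J,Lineage V),Lineage A),Lineage U),Lineage H),Lineage P).
Lineage V and Lineage J form a cherry on this tree, so they are sister taxa.

Lineage J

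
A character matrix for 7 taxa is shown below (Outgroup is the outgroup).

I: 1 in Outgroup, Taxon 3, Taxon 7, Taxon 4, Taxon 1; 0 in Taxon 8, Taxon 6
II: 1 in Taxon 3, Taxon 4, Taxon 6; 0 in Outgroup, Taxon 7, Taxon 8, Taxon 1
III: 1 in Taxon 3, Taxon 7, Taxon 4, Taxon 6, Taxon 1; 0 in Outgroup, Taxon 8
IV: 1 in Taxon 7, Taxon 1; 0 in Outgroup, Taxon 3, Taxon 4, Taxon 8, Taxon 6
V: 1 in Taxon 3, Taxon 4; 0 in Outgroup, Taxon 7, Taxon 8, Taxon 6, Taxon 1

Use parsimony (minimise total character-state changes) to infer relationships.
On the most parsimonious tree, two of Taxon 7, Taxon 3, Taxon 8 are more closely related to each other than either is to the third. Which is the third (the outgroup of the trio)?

Character polarity is set by the outgroup: the derived state is whichever differs from the outgroup's state, so for I the derived state is '0', and for the remaining characters it is '1'.
I groups Taxon 6 and Taxon 8, which is incompatible with the clades supported by the remaining characters; treating it as convergent (homoplasy) costs fewer steps than any alternative tree.
Only Taxon 3, Taxon 4, and Taxon 6 show the derived state '1' for II, supporting them as a clade.
III (derived state '1') is shared by Taxon 1, Taxon 3, Taxon 4, Taxon 6, and Taxon 7 — a synapomorphy uniting that clade.
IV (derived state '1') is shared by Taxon 1 and Taxon 7 — a synapomorphy uniting that clade.
Only Taxon 3 and Taxon 4 show the derived state '1' for V, supporting them as a clade.
Most parsimonious ingroup topology: ((((Taxon 3,Taxon 4),Taxon 6),(Taxon 7,Taxon 1)),Taxon 8).
Taxon 7 and Taxon 3 share a more recent common ancestor with each other than either does with Taxon 8, so Taxon 8 is the least closely related of the three.

Taxon 8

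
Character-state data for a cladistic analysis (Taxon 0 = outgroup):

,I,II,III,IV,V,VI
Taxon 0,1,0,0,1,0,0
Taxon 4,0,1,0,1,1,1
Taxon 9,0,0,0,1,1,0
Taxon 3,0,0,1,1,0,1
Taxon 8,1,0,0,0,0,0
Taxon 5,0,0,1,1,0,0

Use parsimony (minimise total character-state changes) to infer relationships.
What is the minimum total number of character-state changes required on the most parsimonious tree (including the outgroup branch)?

7

Character polarity is set by the outgroup: the derived state is whichever differs from the outgroup's state, so for I, IV the derived state is '0', and for the remaining characters it is '1'.
I (derived state '0') is shared by Taxon 3, Taxon 4, Taxon 5, and Taxon 9 — a synapomorphy uniting that clade.
II: derived state '1' in Taxon 4 only — an autapomorphy, so it tells us nothing about relationships among taxa.
Only Taxon 3 and Taxon 5 show the derived state '1' for III, supporting them as a clade.
IV (derived state '0') is unique to Taxon 8 (autapomorphy; uninformative for grouping).
V: derived state '1' in Taxon 4 and Taxon 9 only — synapomorphy for {Taxon 4, Taxon 9}.
VI groups Taxon 3 and Taxon 4, which is incompatible with the clades supported by the remaining characters; treating it as convergent (homoplasy) costs fewer steps than any alternative tree.
Most parsimonious ingroup topology: (((Taxon 4,Taxon 9),(Taxon 3,Taxon 5)),Taxon 8).
Changes per character on this tree: I: 1; II: 1; III: 1; IV: 1; V: 1; VI: 2.
Total = 7.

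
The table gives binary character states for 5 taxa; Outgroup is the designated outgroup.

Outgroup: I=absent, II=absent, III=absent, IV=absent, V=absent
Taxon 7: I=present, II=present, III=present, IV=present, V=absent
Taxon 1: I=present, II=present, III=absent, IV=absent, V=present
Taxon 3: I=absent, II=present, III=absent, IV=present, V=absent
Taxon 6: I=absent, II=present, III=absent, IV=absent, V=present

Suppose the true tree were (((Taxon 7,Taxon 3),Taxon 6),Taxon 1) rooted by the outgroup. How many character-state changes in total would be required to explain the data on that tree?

7

Map each character onto (((Taxon 7,Taxon 3),Taxon 6),Taxon 1) (rooted by Outgroup) and count the minimum state changes it requires (Fitch parsimony):
I: 2; II: 1; III: 1; IV: 1; V: 2.
Total tree length = 7.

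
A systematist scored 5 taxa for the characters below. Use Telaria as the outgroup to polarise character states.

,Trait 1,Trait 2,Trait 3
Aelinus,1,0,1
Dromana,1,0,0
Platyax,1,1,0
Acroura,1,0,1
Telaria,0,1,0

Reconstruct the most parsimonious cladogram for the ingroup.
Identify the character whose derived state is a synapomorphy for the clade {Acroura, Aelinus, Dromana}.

Trait 2

Character polarity is set by the outgroup: the derived state is whichever differs from the outgroup's state, so for Trait 2 the derived state is '0', and for the remaining characters it is '1'.
All ingroup taxa share the derived state '1' for Trait 1; it defines the ingroup but does not resolve relationships within it.
Trait 2: derived state '0' in Acroura, Aelinus, and Dromana only — synapomorphy for {Acroura, Aelinus, Dromana}.
Trait 3: derived state '1' in Acroura and Aelinus only — synapomorphy for {Acroura, Aelinus}.
Most parsimonious ingroup topology: (((Acroura,Aelinus),Dromana),Platyax).
The clade {Acroura, Aelinus, Dromana} is supported by Trait 2: its derived state '0' occurs in exactly those taxa and in no other taxon (including the outgroup).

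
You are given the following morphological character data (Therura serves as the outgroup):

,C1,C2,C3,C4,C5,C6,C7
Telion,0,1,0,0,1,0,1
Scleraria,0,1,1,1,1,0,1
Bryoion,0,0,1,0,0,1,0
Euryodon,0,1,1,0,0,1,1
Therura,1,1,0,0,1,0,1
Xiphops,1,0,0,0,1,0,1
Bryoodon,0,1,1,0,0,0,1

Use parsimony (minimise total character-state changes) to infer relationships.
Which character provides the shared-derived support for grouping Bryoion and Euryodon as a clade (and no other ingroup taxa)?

Character polarity is set by the outgroup: the derived state is whichever differs from the outgroup's state, so for C1, C2, C5, C7 the derived state is '0', and for the remaining characters it is '1'.
C1: derived state '0' in Bryoion, Bryoodon, Euryodon, Scleraria, and Telion only — synapomorphy for {Bryoion, Bryoodon, Euryodon, Scleraria, Telion}.
C2 (state '0') occurs in Bryoion and Xiphops but conflicts with the nesting implied by the other characters — most parsimoniously interpreted as homoplasy.
C3 (derived state '1') is shared by Bryoion, Bryoodon, Euryodon, and Scleraria — a synapomorphy uniting that clade.
C4 (derived state '1') is unique to Scleraria (autapomorphy; uninformative for grouping).
Only Bryoion, Bryoodon, and Euryodon show the derived state '0' for C5, supporting them as a clade.
Only Bryoion and Euryodon show the derived state '1' for C6, supporting them as a clade.
C7: derived state '0' in Bryoion only — an autapomorphy, so it tells us nothing about relationships among taxa.
Most parsimonious ingroup topology: (Xiphops,((((Bryoion,Euryodon),Bryoodon),Scleraria),Telion)).
The clade {Bryoion, Euryodon} is supported by C6: its derived state '1' occurs in exactly those taxa and in no other taxon (including the outgroup).

C6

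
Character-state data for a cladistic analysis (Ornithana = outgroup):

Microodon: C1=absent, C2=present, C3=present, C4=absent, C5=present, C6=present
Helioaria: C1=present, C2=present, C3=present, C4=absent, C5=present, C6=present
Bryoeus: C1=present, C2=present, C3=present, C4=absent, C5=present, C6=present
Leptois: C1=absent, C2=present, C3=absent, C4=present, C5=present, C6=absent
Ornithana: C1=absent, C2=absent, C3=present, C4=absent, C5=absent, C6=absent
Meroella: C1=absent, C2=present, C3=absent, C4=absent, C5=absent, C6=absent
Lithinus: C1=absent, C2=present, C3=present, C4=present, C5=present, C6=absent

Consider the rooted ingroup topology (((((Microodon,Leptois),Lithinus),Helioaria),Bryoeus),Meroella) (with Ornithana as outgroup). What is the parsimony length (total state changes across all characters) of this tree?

11

Map each character onto (((((Microodon,Leptois),Lithinus),Helioaria),Bryoeus),Meroella) (rooted by Ornithana) and count the minimum state changes it requires (Fitch parsimony):
C1: 2; C2: 1; C3: 2; C4: 2; C5: 1; C6: 3.
Total tree length = 11.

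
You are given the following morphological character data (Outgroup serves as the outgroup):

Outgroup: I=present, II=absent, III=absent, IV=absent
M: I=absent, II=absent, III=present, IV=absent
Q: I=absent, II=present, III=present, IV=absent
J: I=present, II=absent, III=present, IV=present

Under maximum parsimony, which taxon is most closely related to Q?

Character polarity is set by the outgroup: the derived state is whichever differs from the outgroup's state, so for I the derived state is 'absent', and for the remaining characters it is 'present'.
I: derived state 'absent' in M and Q only — synapomorphy for {M, Q}.
II: derived state 'present' in Q only — an autapomorphy, so it tells us nothing about relationships among taxa.
All ingroup taxa share the derived state 'present' for III; it defines the ingroup but does not resolve relationships within it.
IV: derived state 'present' in J only — an autapomorphy, so it tells us nothing about relationships among taxa.
Most parsimonious ingroup topology: ((M,Q),J).
Q and M form a cherry on this tree, so they are sister taxa.

M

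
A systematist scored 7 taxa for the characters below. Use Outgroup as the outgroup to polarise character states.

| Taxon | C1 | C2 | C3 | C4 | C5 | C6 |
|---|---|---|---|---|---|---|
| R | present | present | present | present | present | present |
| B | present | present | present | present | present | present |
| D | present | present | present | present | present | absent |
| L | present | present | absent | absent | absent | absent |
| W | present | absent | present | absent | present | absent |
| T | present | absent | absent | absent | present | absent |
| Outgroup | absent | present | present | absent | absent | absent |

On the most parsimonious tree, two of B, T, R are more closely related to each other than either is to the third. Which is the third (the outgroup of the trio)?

T

Character polarity is set by the outgroup: the derived state is whichever differs from the outgroup's state, so for C2, C3 the derived state is 'absent', and for the remaining characters it is 'present'.
All ingroup taxa share the derived state 'present' for C1; it defines the ingroup but does not resolve relationships within it.
Only T and W show the derived state 'absent' for C2, supporting them as a clade.
C3 groups L and T, which is incompatible with the clades supported by the remaining characters; treating it as convergent (homoplasy) costs fewer steps than any alternative tree.
C4: derived state 'present' in B, D, and R only — synapomorphy for {B, D, R}.
Only B, D, R, T, and W show the derived state 'present' for C5, supporting them as a clade.
C6 (derived state 'present') is shared by B and R — a synapomorphy uniting that clade.
Most parsimonious ingroup topology: (((T,W),((B,R),D)),L).
B and R share a more recent common ancestor with each other than either does with T, so T is the least closely related of the three.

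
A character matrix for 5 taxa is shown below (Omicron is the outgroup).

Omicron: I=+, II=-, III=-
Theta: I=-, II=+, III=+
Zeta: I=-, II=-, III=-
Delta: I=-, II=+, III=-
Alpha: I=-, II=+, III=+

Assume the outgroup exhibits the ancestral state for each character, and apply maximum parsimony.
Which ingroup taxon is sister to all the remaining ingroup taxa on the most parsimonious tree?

Zeta

Character polarity is set by the outgroup: the derived state is whichever differs from the outgroup's state, so for I the derived state is '-', and for the remaining characters it is '+'.
I (derived state '-') is shared by all ingroup taxa — unites the whole ingroup.
Only Alpha, Delta, and Theta show the derived state '+' for II, supporting them as a clade.
Only Alpha and Theta show the derived state '+' for III, supporting them as a clade.
Most parsimonious ingroup topology: (((Theta,Alpha),Delta),Zeta).
Zeta is sister to the clade containing all other ingroup taxa, so it is the earliest-diverging (most basal) ingroup lineage.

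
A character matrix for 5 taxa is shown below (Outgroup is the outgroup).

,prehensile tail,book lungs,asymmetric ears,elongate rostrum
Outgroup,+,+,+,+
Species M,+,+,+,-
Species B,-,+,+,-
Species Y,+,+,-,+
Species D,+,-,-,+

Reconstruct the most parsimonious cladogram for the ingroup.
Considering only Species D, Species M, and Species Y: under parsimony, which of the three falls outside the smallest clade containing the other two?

The outgroup has state '+' for every character, so '-' is the derived state throughout.
prehensile tail (derived state '-') is unique to Species B (autapomorphy; uninformative for grouping).
book lungs (derived state '-') is unique to Species D (autapomorphy; uninformative for grouping).
asymmetric ears: derived state '-' in Species D and Species Y only — synapomorphy for {Species D, Species Y}.
Only Species B and Species M show the derived state '-' for elongate rostrum, supporting them as a clade.
Most parsimonious ingroup topology: ((Species M,Species B),(Species Y,Species D)).
Species Y and Species D share a more recent common ancestor with each other than either does with Species M, so Species M is the least closely related of the three.

Species M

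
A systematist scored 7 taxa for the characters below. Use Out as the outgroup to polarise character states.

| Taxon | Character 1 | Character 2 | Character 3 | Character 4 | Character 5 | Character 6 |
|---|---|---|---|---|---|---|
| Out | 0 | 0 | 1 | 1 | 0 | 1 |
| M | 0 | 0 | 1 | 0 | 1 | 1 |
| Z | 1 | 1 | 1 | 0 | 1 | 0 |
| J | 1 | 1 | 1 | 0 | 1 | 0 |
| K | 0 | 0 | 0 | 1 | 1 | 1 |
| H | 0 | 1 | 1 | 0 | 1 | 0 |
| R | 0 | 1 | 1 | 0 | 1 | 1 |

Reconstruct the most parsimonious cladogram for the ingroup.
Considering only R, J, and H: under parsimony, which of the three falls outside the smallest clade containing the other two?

R

Character polarity is set by the outgroup: the derived state is whichever differs from the outgroup's state, so for Character 3, Character 4, Character 6 the derived state is '0', and for the remaining characters it is '1'.
Only J and Z show the derived state '1' for Character 1, supporting them as a clade.
Character 2: derived state '1' in H, J, R, and Z only — synapomorphy for {H, J, R, Z}.
Character 3 (derived state '0') is unique to K (autapomorphy; uninformative for grouping).
Character 4: derived state '0' in H, J, M, R, and Z only — synapomorphy for {H, J, M, R, Z}.
Character 5 (derived state '1') is shared by all ingroup taxa — unites the whole ingroup.
Only H, J, and Z show the derived state '0' for Character 6, supporting them as a clade.
Most parsimonious ingroup topology: ((M,(((Z,J),H),R)),K).
J and H share a more recent common ancestor with each other than either does with R, so R is the least closely related of the three.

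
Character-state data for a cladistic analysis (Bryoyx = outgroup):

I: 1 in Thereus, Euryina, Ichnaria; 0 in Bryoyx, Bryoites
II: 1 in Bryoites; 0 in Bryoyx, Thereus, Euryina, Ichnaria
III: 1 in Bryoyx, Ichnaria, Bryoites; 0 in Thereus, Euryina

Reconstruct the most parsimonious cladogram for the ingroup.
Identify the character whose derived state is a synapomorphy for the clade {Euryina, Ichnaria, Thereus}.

Character polarity is set by the outgroup: the derived state is whichever differs from the outgroup's state, so for III the derived state is '0', and for the remaining characters it is '1'.
Only Euryina, Ichnaria, and Thereus show the derived state '1' for I, supporting them as a clade.
II (derived state '1') is unique to Bryoites (autapomorphy; uninformative for grouping).
III (derived state '0') is shared by Euryina and Thereus — a synapomorphy uniting that clade.
Most parsimonious ingroup topology: (((Thereus,Euryina),Ichnaria),Bryoites).
The clade {Euryina, Ichnaria, Thereus} is supported by I: its derived state '1' occurs in exactly those taxa and in no other taxon (including the outgroup).

I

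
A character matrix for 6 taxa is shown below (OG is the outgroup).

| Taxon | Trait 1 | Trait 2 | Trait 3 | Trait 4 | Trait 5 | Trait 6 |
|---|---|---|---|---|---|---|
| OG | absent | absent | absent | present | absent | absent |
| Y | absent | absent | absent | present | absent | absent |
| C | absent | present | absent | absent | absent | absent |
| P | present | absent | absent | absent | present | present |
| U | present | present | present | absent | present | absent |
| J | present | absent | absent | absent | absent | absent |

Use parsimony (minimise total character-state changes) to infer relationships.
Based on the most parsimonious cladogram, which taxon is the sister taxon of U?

P

Character polarity is set by the outgroup: the derived state is whichever differs from the outgroup's state, so for Trait 4 the derived state is 'absent', and for the remaining characters it is 'present'.
Only J, P, and U show the derived state 'present' for Trait 1, supporting them as a clade.
Trait 2 (state 'present') occurs in C and U but conflicts with the nesting implied by the other characters — most parsimoniously interpreted as homoplasy.
Trait 3: derived state 'present' in U only — an autapomorphy, so it tells us nothing about relationships among taxa.
Trait 4: derived state 'absent' in C, J, P, and U only — synapomorphy for {C, J, P, U}.
Only P and U show the derived state 'present' for Trait 5, supporting them as a clade.
Trait 6: derived state 'present' in P only — an autapomorphy, so it tells us nothing about relationships among taxa.
Most parsimonious ingroup topology: (Y,(C,((P,U),J))).
U and P form a cherry on this tree, so they are sister taxa.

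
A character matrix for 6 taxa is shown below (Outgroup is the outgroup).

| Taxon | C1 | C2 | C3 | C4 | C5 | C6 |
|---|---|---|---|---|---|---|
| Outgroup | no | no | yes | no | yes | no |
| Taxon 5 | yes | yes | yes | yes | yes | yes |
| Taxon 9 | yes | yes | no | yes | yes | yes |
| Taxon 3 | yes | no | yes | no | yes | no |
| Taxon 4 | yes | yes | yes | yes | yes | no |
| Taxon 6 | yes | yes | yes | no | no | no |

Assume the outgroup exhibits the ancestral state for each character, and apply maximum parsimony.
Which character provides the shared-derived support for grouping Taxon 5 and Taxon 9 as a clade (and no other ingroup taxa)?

C6

Character polarity is set by the outgroup: the derived state is whichever differs from the outgroup's state, so for C3, C5 the derived state is 'no', and for the remaining characters it is 'yes'.
All ingroup taxa share the derived state 'yes' for C1; it defines the ingroup but does not resolve relationships within it.
C2: derived state 'yes' in Taxon 4, Taxon 5, Taxon 6, and Taxon 9 only — synapomorphy for {Taxon 4, Taxon 5, Taxon 6, Taxon 9}.
C3 (derived state 'no') is unique to Taxon 9 (autapomorphy; uninformative for grouping).
C4: derived state 'yes' in Taxon 4, Taxon 5, and Taxon 9 only — synapomorphy for {Taxon 4, Taxon 5, Taxon 9}.
C5 (derived state 'no') is unique to Taxon 6 (autapomorphy; uninformative for grouping).
Only Taxon 5 and Taxon 9 show the derived state 'yes' for C6, supporting them as a clade.
Most parsimonious ingroup topology: ((((Taxon 5,Taxon 9),Taxon 4),Taxon 6),Taxon 3).
The clade {Taxon 5, Taxon 9} is supported by C6: its derived state 'yes' occurs in exactly those taxa and in no other taxon (including the outgroup).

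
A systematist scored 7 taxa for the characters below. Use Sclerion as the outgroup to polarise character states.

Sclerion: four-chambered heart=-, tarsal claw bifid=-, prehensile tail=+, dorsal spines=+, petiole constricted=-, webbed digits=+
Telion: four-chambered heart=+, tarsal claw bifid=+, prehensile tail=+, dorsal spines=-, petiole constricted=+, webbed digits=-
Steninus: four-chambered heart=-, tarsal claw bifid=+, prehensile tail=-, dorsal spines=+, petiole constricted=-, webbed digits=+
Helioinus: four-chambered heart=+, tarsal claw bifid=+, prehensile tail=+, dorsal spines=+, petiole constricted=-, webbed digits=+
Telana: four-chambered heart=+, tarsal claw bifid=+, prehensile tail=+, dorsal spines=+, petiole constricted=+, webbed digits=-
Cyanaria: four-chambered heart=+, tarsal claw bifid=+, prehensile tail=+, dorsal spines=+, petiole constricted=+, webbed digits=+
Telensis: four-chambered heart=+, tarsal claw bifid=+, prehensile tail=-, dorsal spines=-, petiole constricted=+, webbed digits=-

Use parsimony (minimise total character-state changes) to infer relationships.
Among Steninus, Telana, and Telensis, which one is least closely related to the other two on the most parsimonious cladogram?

Steninus

Character polarity is set by the outgroup: the derived state is whichever differs from the outgroup's state, so for prehensile tail, dorsal spines, webbed digits the derived state is '-', and for the remaining characters it is '+'.
four-chambered heart (derived state '+') is shared by Cyanaria, Helioinus, Telana, Telensis, and Telion — a synapomorphy uniting that clade.
All ingroup taxa share the derived state '+' for tarsal claw bifid; it defines the ingroup but does not resolve relationships within it.
prehensile tail groups Steninus and Telensis, which is incompatible with the clades supported by the remaining characters; treating it as convergent (homoplasy) costs fewer steps than any alternative tree.
dorsal spines (derived state '-') is shared by Telensis and Telion — a synapomorphy uniting that clade.
petiole constricted (derived state '+') is shared by Cyanaria, Telana, Telensis, and Telion — a synapomorphy uniting that clade.
webbed digits (derived state '-') is shared by Telana, Telensis, and Telion — a synapomorphy uniting that clade.
Most parsimonious ingroup topology: (((((Telion,Telensis),Telana),Cyanaria),Helioinus),Steninus).
Telana and Telensis share a more recent common ancestor with each other than either does with Steninus, so Steninus is the least closely related of the three.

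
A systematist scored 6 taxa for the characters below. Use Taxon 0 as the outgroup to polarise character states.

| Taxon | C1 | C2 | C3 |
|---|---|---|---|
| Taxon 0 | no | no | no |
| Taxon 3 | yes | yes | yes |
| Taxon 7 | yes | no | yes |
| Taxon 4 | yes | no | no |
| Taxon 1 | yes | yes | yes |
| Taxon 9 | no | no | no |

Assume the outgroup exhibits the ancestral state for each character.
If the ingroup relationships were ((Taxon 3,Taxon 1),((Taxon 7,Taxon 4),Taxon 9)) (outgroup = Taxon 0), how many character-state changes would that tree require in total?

5

Map each character onto ((Taxon 3,Taxon 1),((Taxon 7,Taxon 4),Taxon 9)) (rooted by Taxon 0) and count the minimum state changes it requires (Fitch parsimony):
C1: 2; C2: 1; C3: 2.
Total tree length = 5.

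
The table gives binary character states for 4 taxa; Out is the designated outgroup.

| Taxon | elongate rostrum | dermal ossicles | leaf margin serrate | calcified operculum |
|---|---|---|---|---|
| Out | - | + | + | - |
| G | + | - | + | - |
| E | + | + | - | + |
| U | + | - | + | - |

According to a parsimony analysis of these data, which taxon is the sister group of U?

G

Character polarity is set by the outgroup: the derived state is whichever differs from the outgroup's state, so for dermal ossicles, leaf margin serrate the derived state is '-', and for the remaining characters it is '+'.
elongate rostrum (derived state '+') is shared by all ingroup taxa — unites the whole ingroup.
dermal ossicles: derived state '-' in G and U only — synapomorphy for {G, U}.
leaf margin serrate (derived state '-') is unique to E (autapomorphy; uninformative for grouping).
calcified operculum: derived state '+' in E only — an autapomorphy, so it tells us nothing about relationships among taxa.
Most parsimonious ingroup topology: ((G,U),E).
U and G form a cherry on this tree, so they are sister taxa.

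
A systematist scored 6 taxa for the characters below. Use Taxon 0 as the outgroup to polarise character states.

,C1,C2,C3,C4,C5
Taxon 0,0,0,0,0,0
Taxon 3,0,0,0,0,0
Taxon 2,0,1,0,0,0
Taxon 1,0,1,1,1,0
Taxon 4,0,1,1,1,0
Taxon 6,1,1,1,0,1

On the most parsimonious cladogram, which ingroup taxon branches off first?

Taxon 3

The outgroup has state '0' for every character, so '1' is the derived state throughout.
C1 (derived state '1') is unique to Taxon 6 (autapomorphy; uninformative for grouping).
C2: derived state '1' in Taxon 1, Taxon 2, Taxon 4, and Taxon 6 only — synapomorphy for {Taxon 1, Taxon 2, Taxon 4, Taxon 6}.
C3 (derived state '1') is shared by Taxon 1, Taxon 4, and Taxon 6 — a synapomorphy uniting that clade.
C4 (derived state '1') is shared by Taxon 1 and Taxon 4 — a synapomorphy uniting that clade.
C5: derived state '1' in Taxon 6 only — an autapomorphy, so it tells us nothing about relationships among taxa.
Most parsimonious ingroup topology: (Taxon 3,(Taxon 2,((Taxon 1,Taxon 4),Taxon 6))).
Taxon 3 is sister to the clade containing all other ingroup taxa, so it is the earliest-diverging (most basal) ingroup lineage.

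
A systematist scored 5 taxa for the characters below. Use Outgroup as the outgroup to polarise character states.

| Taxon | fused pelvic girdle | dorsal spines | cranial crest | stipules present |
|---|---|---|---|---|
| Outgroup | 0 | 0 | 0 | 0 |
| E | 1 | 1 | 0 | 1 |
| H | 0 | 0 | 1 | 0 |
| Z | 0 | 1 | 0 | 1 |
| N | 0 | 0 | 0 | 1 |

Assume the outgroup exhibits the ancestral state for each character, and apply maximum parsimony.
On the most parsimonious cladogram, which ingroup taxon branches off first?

The outgroup has state '0' for every character, so '1' is the derived state throughout.
fused pelvic girdle: derived state '1' in E only — an autapomorphy, so it tells us nothing about relationships among taxa.
Only E and Z show the derived state '1' for dorsal spines, supporting them as a clade.
cranial crest (derived state '1') is unique to H (autapomorphy; uninformative for grouping).
stipules present: derived state '1' in E, N, and Z only — synapomorphy for {E, N, Z}.
Most parsimonious ingroup topology: (((E,Z),N),H).
H is sister to the clade containing all other ingroup taxa, so it is the earliest-diverging (most basal) ingroup lineage.

H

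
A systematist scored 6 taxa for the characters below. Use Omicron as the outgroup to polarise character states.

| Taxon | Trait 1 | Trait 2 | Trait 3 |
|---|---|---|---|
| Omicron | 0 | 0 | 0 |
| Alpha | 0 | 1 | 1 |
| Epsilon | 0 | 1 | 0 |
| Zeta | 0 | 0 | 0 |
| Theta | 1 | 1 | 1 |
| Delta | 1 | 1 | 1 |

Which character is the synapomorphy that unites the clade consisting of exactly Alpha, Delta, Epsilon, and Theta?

Trait 2

The outgroup has state '0' for every character, so '1' is the derived state throughout.
Only Delta and Theta show the derived state '1' for Trait 1, supporting them as a clade.
Trait 2 (derived state '1') is shared by Alpha, Delta, Epsilon, and Theta — a synapomorphy uniting that clade.
Only Alpha, Delta, and Theta show the derived state '1' for Trait 3, supporting them as a clade.
Most parsimonious ingroup topology: (((Alpha,(Theta,Delta)),Epsilon),Zeta).
The clade {Alpha, Delta, Epsilon, Theta} is supported by Trait 2: its derived state '1' occurs in exactly those taxa and in no other taxon (including the outgroup).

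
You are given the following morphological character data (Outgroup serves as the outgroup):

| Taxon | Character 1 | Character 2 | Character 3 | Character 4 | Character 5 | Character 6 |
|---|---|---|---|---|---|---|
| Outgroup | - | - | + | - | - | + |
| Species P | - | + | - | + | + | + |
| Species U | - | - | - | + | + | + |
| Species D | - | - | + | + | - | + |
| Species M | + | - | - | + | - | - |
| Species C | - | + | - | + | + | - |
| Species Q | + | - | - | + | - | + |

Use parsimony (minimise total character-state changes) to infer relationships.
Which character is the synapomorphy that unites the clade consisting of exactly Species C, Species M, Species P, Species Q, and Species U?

Character 3

Character polarity is set by the outgroup: the derived state is whichever differs from the outgroup's state, so for Character 3, Character 6 the derived state is '-', and for the remaining characters it is '+'.
Character 1 (derived state '+') is shared by Species M and Species Q — a synapomorphy uniting that clade.
Character 2: derived state '+' in Species C and Species P only — synapomorphy for {Species C, Species P}.
Character 3: derived state '-' in Species C, Species M, Species P, Species Q, and Species U only — synapomorphy for {Species C, Species M, Species P, Species Q, Species U}.
All ingroup taxa share the derived state '+' for Character 4; it defines the ingroup but does not resolve relationships within it.
Only Species C, Species P, and Species U show the derived state '+' for Character 5, supporting them as a clade.
Character 6 groups Species C and Species M, which is incompatible with the clades supported by the remaining characters; treating it as convergent (homoplasy) costs fewer steps than any alternative tree.
Most parsimonious ingroup topology: ((((Species P,Species C),Species U),(Species M,Species Q)),Species D).
The clade {Species C, Species M, Species P, Species Q, Species U} is supported by Character 3: its derived state '-' occurs in exactly those taxa and in no other taxon (including the outgroup).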